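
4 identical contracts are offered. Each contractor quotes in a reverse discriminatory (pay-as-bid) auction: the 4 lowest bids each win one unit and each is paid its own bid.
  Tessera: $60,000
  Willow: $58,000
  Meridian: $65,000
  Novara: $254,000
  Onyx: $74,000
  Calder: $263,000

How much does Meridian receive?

Meridian is paid $65,000

Ordering the bids: 58,000 (Willow), 60,000 (Tessera), 65,000 (Meridian), 74,000 (Onyx), 254,000 (Novara), 263,000 (Calder)
Winners (4 units): Willow, Tessera, Meridian, Onyx.
Meridian wins → own bid $65,000.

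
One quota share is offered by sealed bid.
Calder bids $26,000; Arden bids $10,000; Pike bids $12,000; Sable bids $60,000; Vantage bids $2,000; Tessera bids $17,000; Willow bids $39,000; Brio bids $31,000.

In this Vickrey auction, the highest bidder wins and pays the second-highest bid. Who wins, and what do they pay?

Bids ranked: 60,000 (Sable) > 39,000 (Willow) > 31,000 (Brio) > 26,000 (Calder) > 17,000 (Tessera) > 12,000 (Pike) > …
Second-price: Sable pays Willow's bid of $39,000.

Sable pays $39,000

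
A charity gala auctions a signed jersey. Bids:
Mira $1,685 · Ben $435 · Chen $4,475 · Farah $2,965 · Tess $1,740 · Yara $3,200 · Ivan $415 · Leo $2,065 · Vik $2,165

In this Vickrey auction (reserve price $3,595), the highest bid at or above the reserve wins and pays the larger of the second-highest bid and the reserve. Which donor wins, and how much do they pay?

Chen pays $3,595

Rule: the highest bid at or above the reserve wins and pays the larger of the second-highest bid and the reserve.
Sorting bids: 4,475 (Chen) > 3,200 (Yara) > 2,965 (Farah) > 2,165 (Vik) > 2,065 (Leo) > 1,740 (Tess) > …
Highest eligible bid: Chen at $4,475.
Second-highest bid $3,200 is below the reserve $3,595, so the reserve binds → payment $3,595.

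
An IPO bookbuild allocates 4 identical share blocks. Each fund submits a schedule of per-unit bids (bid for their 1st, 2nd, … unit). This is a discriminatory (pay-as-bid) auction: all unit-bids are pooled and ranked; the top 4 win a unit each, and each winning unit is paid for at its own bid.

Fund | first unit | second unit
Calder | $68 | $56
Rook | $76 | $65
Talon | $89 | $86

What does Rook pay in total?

Rook pays $76

Merging the schedules and taking the best 4: 89 (Talon-1), 86 (Talon-2), 76 (Rook-1), 68 (Calder-1)
Next rejected bid: $65 (not a price — pay-as-bid).
Rook's winning unit-bids: 76 = $76.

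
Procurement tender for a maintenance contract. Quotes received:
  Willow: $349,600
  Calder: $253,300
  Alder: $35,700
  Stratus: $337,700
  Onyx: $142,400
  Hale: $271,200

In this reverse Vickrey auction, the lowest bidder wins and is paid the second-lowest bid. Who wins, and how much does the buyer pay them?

Alder is paid $142,400

Bids ranked: 35,700 (Alder) < 142,400 (Onyx) < 253,300 (Calder) < 271,200 (Hale) < 337,700 (Stratus) < 349,600 (Willow)
Alder is lowest; is paid the second-lowest bid, $142,400.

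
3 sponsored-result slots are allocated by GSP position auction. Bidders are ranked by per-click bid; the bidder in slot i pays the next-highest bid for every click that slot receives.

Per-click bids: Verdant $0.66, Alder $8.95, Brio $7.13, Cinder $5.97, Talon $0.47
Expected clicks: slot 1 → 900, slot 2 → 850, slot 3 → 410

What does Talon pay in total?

Talon pays $0.00

Sorting advertisers: $8.95 (Alder) > $7.13 (Brio) > $5.97 (Cinder) > $0.66 (Verdant) > …
Talon ranks below slot 3 → no slot, pays nothing.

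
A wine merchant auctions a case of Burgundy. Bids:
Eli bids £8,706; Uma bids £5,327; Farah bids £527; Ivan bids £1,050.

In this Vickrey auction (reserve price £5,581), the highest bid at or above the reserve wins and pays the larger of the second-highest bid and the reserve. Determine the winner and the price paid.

Eli pays £5,581

Rule: the highest bid at or above the reserve wins and pays the larger of the second-highest bid and the reserve.
Sorting bids: 8,706 (Eli) > 5,327 (Uma) > 1,050 (Ivan) > 527 (Farah)
Eli has the top bid at or above the reserve (£8,706).
max(second-highest £5,327, reserve £5,581) = £5,581.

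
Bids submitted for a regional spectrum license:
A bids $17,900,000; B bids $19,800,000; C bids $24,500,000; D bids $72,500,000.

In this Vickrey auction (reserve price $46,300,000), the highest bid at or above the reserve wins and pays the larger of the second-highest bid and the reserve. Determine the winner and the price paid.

Bids ranked: 72,500,000 (D) > 24,500,000 (C) > 19,800,000 (B) > 17,900,000 (A)
Highest eligible bid: D at $72,500,000.
Second-highest bid $24,500,000 is below the reserve $46,300,000, so the reserve binds → payment $46,300,000.

D pays $46,300,000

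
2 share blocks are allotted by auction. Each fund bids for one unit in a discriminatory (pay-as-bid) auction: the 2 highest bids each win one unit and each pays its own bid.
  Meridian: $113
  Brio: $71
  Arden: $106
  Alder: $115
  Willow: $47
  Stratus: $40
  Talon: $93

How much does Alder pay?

Alder pays $115

Sorting: 115 (Alder), 113 (Meridian), 106 (Arden), 93 (Talon), …
Winners (2 units): Alder, Meridian.
Alder wins → own bid $115.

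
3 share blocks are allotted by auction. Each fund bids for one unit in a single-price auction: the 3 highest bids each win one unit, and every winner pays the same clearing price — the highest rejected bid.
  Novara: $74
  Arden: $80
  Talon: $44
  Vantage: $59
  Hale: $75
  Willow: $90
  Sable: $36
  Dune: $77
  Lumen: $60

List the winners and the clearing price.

Bids ranked high→low: 90 (Willow), 80 (Arden), 77 (Dune), 75 (Hale), 74 (Novara), …
Top 3: Willow, Arden, Dune.
First losing bid is Hale's $75, which sets the uniform price.

Willow, Arden, Dune; each pays $75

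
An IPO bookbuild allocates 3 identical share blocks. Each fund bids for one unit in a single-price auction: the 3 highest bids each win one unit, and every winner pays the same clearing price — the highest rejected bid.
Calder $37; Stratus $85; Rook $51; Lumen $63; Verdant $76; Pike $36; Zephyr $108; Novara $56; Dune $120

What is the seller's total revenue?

Total revenue: $228

Bids ranked high→low: 120 (Dune), 108 (Zephyr), 85 (Stratus), 76 (Verdant), 63 (Lumen), …
Top 3: Dune, Zephyr, Stratus.
First losing bid is Verdant's $76, which sets the uniform price.
Total revenue = 3 × $76 = $228.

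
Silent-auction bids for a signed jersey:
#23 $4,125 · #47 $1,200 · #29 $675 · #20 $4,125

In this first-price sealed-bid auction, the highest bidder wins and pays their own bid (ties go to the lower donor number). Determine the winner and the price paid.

#20 pays $4,125

Bids in order: 4,125 (#20) > 4,125 (#23) > 1,200 (#47) > 675 (#29)
#20 and #23 tie at $4,125; tie-break gives it to #20.
First-price: #20 pays what they bid, $4,125.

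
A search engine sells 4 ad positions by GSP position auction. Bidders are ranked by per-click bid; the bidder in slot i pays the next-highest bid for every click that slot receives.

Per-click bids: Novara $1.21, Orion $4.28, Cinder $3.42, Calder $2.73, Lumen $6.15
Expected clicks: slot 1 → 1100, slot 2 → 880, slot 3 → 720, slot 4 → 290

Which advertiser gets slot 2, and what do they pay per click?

Ranked by bid: $6.15 (Lumen) > $4.28 (Orion) > $3.42 (Cinder) > $2.73 (Calder) > $1.21 (Novara)
Slot 2 goes to the second-ranked bidder, Orion, who pays the next bid down: $3.42/click.

Orion; $3.42 per click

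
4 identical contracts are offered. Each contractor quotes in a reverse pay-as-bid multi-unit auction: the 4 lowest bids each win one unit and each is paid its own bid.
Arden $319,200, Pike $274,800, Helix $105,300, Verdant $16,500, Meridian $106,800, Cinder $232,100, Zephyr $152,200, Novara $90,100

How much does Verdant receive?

Sorting: 16,500 (Verdant), 90,100 (Novara), 105,300 (Helix), 106,800 (Meridian), 152,200 (Zephyr), 232,100 (Cinder), …
Winners (4 units): Verdant, Novara, Helix, Meridian.
Verdant wins → own bid $16,500.

Verdant is paid $16,500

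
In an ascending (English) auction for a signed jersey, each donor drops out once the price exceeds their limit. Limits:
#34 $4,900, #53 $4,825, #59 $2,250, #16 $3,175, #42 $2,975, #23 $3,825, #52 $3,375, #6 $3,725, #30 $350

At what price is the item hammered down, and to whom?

Rule: the price rises until one bidder remains; the winner pays the price at which the last rival dropped out.
Sorting limits: 4,900 (#34) > 4,825 (#53) > 3,825 (#23) > 3,725 (#6) > 3,375 (#52) > 3,175 (#16) > …
Once the price passes $4,825, only #34 is left; the hammer falls at #53's limit of $4,825.

#34 wins at $4,825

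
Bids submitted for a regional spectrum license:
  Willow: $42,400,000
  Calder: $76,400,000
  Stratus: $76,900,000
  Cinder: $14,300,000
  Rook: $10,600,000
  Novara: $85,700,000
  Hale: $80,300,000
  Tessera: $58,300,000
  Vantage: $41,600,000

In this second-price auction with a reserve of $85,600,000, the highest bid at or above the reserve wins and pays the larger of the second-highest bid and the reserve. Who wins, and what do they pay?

Sorting bids: 85,700,000 (Novara) > 80,300,000 (Hale) > 76,900,000 (Stratus) > 76,400,000 (Calder) > 58,300,000 (Tessera) > 42,400,000 (Willow) > …
Novara has the top bid at or above the reserve ($85,700,000).
max(second-highest $80,300,000, reserve $85,600,000) = $85,600,000.

Novara pays $85,600,000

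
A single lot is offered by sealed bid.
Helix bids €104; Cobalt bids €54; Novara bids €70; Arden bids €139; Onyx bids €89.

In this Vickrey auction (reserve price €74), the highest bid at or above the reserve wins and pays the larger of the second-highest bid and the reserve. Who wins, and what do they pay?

Arden pays €104

Rule: the highest bid at or above the reserve wins and pays the larger of the second-highest bid and the reserve.
Sorting bids: 139 (Arden) > 104 (Helix) > 89 (Onyx) > 70 (Novara) > 54 (Cobalt)
Arden has the top bid at or above the reserve (€139).
Second-highest bid €104 exceeds the reserve €74 → payment €104.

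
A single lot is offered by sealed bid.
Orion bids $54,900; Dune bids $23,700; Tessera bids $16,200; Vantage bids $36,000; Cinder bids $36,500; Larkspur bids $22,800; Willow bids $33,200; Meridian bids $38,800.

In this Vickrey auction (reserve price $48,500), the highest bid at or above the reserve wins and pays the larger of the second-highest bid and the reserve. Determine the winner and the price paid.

Bids in order: 54,900 (Orion) > 38,800 (Meridian) > 36,500 (Cinder) > 36,000 (Vantage) > 33,200 (Willow) > 23,700 (Dune) > …
Highest eligible bid: Orion at $54,900.
max(second-highest $38,800, reserve $48,500) = $48,500.

Orion pays $48,500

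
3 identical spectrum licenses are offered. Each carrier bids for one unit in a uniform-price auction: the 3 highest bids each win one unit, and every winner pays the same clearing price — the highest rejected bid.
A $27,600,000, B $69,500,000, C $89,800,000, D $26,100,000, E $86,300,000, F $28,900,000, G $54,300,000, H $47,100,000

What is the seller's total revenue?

Total revenue: $162,900,000

Sorting: 89,800,000 (C), 86,300,000 (E), 69,500,000 (B), 54,300,000 (G), 47,100,000 (H), …
Winners (3 units): C, E, B.
Clearing price = highest rejected bid = $54,300,000.
Total revenue = 3 × $54,300,000 = $162,900,000.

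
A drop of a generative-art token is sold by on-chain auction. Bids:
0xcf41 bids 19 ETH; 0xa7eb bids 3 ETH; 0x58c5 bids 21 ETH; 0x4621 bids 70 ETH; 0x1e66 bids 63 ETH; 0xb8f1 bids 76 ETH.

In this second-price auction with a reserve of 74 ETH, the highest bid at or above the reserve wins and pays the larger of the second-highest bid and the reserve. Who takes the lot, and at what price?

Bids in order: 76 (0xb8f1) > 70 (0x4621) > 63 (0x1e66) > 21 (0x58c5) > 19 (0xcf41) > 3 (0xa7eb)
0xb8f1 has the top bid at or above the reserve (76 ETH).
Second-highest bid 70 ETH is below the reserve 74 ETH, so the reserve binds → payment 74 ETH.

0xb8f1 pays 74 ETH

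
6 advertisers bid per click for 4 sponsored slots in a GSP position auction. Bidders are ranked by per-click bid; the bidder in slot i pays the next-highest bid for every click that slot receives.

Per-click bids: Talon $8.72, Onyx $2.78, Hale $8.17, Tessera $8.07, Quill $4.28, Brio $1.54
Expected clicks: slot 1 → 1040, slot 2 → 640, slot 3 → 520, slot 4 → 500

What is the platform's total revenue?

Ranked by bid: $8.72 (Talon) > $8.17 (Hale) > $8.07 (Tessera) > $4.28 (Quill) > $2.78 (Onyx) > …
Slot 1: Talon pays $8.17 × 1040 = $8496.80
Slot 2: Hale pays $8.07 × 640 = $5164.80
Slot 3: Tessera pays $4.28 × 520 = $2225.60
Slot 4: Quill pays $2.78 × 500 = $1390.00
Total = $17277.20

Total revenue: $17277.20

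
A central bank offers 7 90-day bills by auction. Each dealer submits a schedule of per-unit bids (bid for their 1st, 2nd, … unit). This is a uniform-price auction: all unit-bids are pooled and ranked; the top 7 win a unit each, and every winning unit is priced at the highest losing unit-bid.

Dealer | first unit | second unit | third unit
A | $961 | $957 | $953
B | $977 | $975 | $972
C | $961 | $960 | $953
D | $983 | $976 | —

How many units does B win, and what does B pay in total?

All unit-bids, highest first — top 7: 983 (D-1), 977 (B-1), 976 (D-2), 975 (B-2), 972 (B-3), 961 (A-1), 961 (C-1)
The (k+1)-th unit-bid is $960.
B wins 3 unit(s) at $960 each.

B: 3 units, pays $2,880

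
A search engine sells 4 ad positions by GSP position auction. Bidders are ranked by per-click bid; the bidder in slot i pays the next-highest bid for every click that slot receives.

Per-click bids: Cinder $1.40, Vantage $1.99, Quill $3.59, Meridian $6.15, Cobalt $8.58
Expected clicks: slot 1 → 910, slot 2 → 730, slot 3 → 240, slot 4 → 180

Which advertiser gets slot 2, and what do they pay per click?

Meridian; $3.59 per click

Per-click bids in order: $8.58 (Cobalt) > $6.15 (Meridian) > $3.59 (Quill) > $1.99 (Vantage) > $1.40 (Cinder)
Slot 2 goes to the second-ranked bidder, Meridian, who pays the next bid down: $3.59/click.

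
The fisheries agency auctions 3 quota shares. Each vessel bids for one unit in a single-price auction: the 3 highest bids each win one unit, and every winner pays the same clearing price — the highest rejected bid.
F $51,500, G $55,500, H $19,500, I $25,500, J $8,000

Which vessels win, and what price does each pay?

G, F, I; each pays $19,500

Sorting: 55,500 (G), 51,500 (F), 25,500 (I), 19,500 (H), 8,000 (J)
Winners (3 units): G, F, I.
Highest unsuccessful bid: $19,500 → clearing price.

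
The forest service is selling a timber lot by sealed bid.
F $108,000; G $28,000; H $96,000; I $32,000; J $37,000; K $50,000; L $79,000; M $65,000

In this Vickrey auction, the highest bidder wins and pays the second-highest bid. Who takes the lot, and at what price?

Sorting bids: 108,000 (F) > 96,000 (H) > 79,000 (L) > 65,000 (M) > 50,000 (K) > 37,000 (J) > …
F is highest; pays the second-highest bid, $96,000.

F pays $96,000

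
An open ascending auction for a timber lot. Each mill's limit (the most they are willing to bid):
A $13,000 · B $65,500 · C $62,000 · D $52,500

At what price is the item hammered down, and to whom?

B wins at $62,000

Sorting limits: 65,500 (B) > 62,000 (C) > 52,500 (D) > 13,000 (A)
Once the price passes $62,000, only B is left; the hammer falls at C's limit of $62,000.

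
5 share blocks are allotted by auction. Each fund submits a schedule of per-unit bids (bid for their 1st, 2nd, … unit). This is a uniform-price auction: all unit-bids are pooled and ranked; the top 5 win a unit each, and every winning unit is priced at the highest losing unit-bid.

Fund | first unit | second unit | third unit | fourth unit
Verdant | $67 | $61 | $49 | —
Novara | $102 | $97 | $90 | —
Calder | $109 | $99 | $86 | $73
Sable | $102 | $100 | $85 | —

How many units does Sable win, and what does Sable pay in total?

Sable: 2 units, pays $194

All unit-bids, highest first — top 5: 109 (Calder-1), 102 (Novara-1), 102 (Sable-1), 100 (Sable-2), 99 (Calder-2)
Highest rejected unit-bid = $97.
Sable wins 2 unit(s) at $97 each.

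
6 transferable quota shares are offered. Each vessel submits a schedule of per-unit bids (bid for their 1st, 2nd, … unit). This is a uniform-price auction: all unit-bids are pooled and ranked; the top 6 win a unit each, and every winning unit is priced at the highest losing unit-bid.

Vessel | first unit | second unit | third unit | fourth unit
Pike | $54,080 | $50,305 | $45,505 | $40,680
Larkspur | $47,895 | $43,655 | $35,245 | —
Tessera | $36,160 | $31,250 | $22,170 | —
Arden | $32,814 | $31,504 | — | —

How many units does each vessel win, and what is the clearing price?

Merging the schedules and taking the best 6: 54,080 (Pike-1), 50,305 (Pike-2), 47,895 (Larkspur-1), 45,505 (Pike-3), 43,655 (Larkspur-2), 40,680 (Pike-4)
The (k+1)-th unit-bid is $36,160.
Allocation: Larkspur 2, Pike 4.

Larkspur 2, Pike 4; clearing price $36,160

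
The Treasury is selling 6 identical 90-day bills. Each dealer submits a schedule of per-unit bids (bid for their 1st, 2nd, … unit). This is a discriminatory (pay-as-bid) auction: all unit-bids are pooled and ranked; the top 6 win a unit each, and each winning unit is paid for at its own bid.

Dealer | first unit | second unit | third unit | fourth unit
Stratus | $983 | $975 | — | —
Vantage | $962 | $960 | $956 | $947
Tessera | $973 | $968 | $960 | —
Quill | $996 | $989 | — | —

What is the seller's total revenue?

Merging the schedules and taking the best 6: 996 (Quill-1), 989 (Quill-2), 983 (Stratus-1), 975 (Stratus-2), 973 (Tessera-1), 968 (Tessera-2)
Next rejected bid: $962 (not a price — pay-as-bid).
Each winning unit pays its own bid.
Revenue = 996 + 989 + 983 + 975 + 973 + 968 = $5,884.

Total revenue: $5,884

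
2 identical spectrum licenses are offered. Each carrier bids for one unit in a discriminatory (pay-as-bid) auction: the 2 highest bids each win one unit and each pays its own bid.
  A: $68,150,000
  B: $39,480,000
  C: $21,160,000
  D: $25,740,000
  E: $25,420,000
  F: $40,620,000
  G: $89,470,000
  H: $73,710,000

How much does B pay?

Sorting: 89,470,000 (G), 73,710,000 (H), 68,150,000 (A), 40,620,000 (F), …
The 2 highest are G, H.
B does not win → $0.

B pays $0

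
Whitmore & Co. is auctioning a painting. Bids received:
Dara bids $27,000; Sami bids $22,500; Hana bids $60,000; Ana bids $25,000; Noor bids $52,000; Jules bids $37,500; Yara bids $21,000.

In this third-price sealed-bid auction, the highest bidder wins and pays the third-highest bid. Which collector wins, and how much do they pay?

Hana pays $37,500

Rule: the highest bidder wins and pays the third-highest bid.
Bids in order: 60,000 (Hana) > 52,000 (Noor) > 37,500 (Jules) > 27,000 (Dara) > 25,000 (Ana) > 22,500 (Sami) > …
Hana wins; payment is bid #3 in the ranking = $37,500.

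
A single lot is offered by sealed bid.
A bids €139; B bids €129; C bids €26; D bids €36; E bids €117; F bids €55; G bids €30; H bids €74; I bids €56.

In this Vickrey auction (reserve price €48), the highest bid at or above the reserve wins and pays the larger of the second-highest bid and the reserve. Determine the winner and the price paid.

A pays €129

Bids ranked: 139 (A) > 129 (B) > 117 (E) > 74 (H) > 56 (I) > 55 (F) > …
A has the top bid at or above the reserve (€139).
Second-highest bid €129 exceeds the reserve €48 → payment €129.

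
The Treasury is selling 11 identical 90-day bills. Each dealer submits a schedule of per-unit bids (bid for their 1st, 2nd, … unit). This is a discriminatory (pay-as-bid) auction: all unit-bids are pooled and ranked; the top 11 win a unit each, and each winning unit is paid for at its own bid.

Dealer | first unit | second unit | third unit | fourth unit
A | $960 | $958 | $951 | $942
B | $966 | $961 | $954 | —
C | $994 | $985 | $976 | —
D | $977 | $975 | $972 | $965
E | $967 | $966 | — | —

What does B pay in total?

B pays $1,927

All unit-bids, highest first — top 11: 994 (C-1), 985 (C-2), 977 (D-1), 976 (C-3), 975 (D-2), 972 (D-3), 967 (E-1), 966 (B-1), 966 (E-2), 965 (D-4), 961 (B-2)
Next rejected bid: $960 (not a price — pay-as-bid).
B's winning unit-bids: 966 + 961 = $1,927.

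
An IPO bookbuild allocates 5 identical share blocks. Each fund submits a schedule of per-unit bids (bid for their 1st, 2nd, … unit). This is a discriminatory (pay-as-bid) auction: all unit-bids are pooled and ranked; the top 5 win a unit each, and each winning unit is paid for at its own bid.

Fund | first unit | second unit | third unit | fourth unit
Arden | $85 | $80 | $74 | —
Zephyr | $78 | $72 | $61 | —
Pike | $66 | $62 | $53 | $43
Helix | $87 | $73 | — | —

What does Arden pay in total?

Arden pays $239

Merging the schedules and taking the best 5: 87 (Helix-1), 85 (Arden-1), 80 (Arden-2), 78 (Zephyr-1), 74 (Arden-3)
Next rejected bid: $73 (not a price — pay-as-bid).
Arden's winning unit-bids: 85 + 80 + 74 = $239.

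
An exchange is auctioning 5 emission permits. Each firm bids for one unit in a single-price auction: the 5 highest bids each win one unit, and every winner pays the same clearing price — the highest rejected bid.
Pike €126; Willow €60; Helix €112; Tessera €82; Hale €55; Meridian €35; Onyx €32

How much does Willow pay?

Willow pays €35

Bids ranked high→low: 126 (Pike), 112 (Helix), 82 (Tessera), 60 (Willow), 55 (Hale), 35 (Meridian), 32 (Onyx)
Top 5: Pike, Helix, Tessera, Willow, Hale.
Highest unsuccessful bid: €35 → clearing price.
Willow wins → pays €35.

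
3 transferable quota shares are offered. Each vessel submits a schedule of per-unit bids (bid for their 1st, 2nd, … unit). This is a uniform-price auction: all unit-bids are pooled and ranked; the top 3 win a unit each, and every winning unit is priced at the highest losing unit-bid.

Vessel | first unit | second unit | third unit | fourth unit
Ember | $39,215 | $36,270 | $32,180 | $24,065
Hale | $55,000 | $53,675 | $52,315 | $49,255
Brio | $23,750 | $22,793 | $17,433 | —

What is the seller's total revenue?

Total revenue: $147,765

All unit-bids, highest first — top 3: 55,000 (Hale-1), 53,675 (Hale-2), 52,315 (Hale-3)
Highest rejected unit-bid = $49,255.
Allocation: Hale 3. Every unit priced at $49,255.
Revenue = 3 × 49,255 = $147,765.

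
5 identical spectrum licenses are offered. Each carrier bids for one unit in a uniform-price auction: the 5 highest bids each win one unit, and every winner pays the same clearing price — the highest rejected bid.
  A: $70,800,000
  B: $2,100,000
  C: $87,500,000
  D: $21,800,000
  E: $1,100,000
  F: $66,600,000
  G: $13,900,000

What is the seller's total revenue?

Bids ranked high→low: 87,500,000 (C), 70,800,000 (A), 66,600,000 (F), 21,800,000 (D), 13,900,000 (G), 2,100,000 (B), 1,100,000 (E)
Winners (5 units): C, A, F, D, G.
First losing bid is B's $2,100,000, which sets the uniform price.
Total revenue = 5 × $2,100,000 = $10,500,000.

Total revenue: $10,500,000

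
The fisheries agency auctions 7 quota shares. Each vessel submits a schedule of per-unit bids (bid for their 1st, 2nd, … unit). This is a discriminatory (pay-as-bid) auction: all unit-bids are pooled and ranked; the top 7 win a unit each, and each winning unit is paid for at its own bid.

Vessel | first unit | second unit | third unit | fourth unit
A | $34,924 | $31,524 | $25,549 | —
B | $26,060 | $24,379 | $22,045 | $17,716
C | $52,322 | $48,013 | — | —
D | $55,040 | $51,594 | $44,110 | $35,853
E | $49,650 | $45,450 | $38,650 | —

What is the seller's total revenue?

Total revenue: $346,179

Merging the schedules and taking the best 7: 55,040 (D-1), 52,322 (C-1), 51,594 (D-2), 49,650 (E-1), 48,013 (C-2), 45,450 (E-2), 44,110 (D-3)
Next rejected bid: $38,650 (not a price — pay-as-bid).
Each winning unit pays its own bid.
Revenue = 55,040 + 52,322 + 51,594 + 49,650 + 48,013 + 45,450 + 44,110 = $346,179.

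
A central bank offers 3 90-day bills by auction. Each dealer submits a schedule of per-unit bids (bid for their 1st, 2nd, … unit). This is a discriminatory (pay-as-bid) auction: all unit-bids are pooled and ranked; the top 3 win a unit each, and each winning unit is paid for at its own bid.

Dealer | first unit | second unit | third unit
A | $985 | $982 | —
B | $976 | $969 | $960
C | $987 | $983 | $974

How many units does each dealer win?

A 1, C 2

Merging the schedules and taking the best 3: 987 (C-1), 985 (A-1), 983 (C-2)
Next rejected bid: $982 (not a price — pay-as-bid).
Allocation: A 1, C 2.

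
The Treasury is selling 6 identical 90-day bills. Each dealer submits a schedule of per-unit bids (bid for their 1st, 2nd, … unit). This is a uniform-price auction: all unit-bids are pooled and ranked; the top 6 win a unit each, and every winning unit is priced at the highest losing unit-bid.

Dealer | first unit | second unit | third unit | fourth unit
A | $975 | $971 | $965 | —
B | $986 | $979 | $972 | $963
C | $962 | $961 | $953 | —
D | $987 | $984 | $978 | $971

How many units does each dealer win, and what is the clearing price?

A 1, B 2, D 3; clearing price $972

Merging the schedules and taking the best 6: 987 (D-1), 986 (B-1), 984 (D-2), 979 (B-2), 978 (D-3), 975 (A-1)
Highest rejected unit-bid = $972.
Allocation: A 1, B 2, D 3.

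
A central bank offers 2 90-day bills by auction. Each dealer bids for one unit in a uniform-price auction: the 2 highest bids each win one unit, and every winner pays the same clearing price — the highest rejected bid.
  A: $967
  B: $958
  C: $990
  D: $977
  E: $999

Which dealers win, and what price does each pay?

Bids ranked high→low: 999 (E), 990 (C), 977 (D), 967 (A), …
Winners (2 units): E, C.
First losing bid is D's $977, which sets the uniform price.

E, C; each pays $977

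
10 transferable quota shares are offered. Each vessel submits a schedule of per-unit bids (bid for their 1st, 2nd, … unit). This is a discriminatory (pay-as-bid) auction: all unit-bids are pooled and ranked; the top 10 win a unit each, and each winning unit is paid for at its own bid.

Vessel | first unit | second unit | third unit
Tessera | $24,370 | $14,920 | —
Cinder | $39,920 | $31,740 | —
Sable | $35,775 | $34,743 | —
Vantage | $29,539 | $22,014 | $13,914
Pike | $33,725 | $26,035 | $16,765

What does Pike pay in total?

Merging the schedules and taking the best 10: 39,920 (Cinder-1), 35,775 (Sable-1), 34,743 (Sable-2), 33,725 (Pike-1), 31,740 (Cinder-2), 29,539 (Vantage-1), 26,035 (Pike-2), 24,370 (Tessera-1), 22,014 (Vantage-2), 16,765 (Pike-3)
Next rejected bid: $14,920 (not a price — pay-as-bid).
Pike's winning unit-bids: 33,725 + 26,035 + 16,765 = $76,525.

Pike pays $76,525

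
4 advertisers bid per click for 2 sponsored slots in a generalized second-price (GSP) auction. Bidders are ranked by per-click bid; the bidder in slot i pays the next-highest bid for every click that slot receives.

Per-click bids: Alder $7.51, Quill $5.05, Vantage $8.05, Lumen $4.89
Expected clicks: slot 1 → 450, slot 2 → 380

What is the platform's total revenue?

Total revenue: $5298.50

Per-click bids in order: $8.05 (Vantage) > $7.51 (Alder) > $5.05 (Quill) > …
Slot 1: Vantage pays $7.51 × 450 = $3379.50
Slot 2: Alder pays $5.05 × 380 = $1919.00
Total = $5298.50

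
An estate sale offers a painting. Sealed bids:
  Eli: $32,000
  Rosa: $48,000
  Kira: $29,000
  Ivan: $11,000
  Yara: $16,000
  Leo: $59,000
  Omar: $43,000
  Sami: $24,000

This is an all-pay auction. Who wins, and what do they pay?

Leo pays $59,000

Sorting bids: 59,000 (Leo) > 48,000 (Rosa) > 43,000 (Omar) > 32,000 (Eli) > 29,000 (Kira) > 24,000 (Sami) > …
Leo is highest and takes the item; every bidder forfeits their bid.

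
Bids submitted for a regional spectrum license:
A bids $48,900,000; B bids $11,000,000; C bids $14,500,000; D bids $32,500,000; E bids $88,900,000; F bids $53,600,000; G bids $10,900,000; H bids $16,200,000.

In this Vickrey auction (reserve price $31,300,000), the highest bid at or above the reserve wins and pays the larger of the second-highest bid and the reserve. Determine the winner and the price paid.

E pays $53,600,000

Rule: the highest bid at or above the reserve wins and pays the larger of the second-highest bid and the reserve.
Sorting bids: 88,900,000 (E) > 53,600,000 (F) > 48,900,000 (A) > 32,500,000 (D) > 16,200,000 (H) > 14,500,000 (C) > …
Highest eligible bid: E at $88,900,000.
max(second-highest $53,600,000, reserve $31,300,000) = $53,600,000; the reserve does not bind.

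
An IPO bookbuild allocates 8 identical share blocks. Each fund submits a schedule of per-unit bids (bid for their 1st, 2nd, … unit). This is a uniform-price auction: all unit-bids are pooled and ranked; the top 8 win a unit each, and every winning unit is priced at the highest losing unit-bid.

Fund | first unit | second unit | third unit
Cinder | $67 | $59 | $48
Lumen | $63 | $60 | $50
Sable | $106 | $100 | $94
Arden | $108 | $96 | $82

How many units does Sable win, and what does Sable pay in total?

Pooled unit-bids ranked (top 8): 108 (Arden-1), 106 (Sable-1), 100 (Sable-2), 96 (Arden-2), 94 (Sable-3), 82 (Arden-3), 67 (Cinder-1), 63 (Lumen-1)
First bid not allocated: $60.
Sable wins 3 unit(s) at $60 each.

Sable: 3 units, pays $180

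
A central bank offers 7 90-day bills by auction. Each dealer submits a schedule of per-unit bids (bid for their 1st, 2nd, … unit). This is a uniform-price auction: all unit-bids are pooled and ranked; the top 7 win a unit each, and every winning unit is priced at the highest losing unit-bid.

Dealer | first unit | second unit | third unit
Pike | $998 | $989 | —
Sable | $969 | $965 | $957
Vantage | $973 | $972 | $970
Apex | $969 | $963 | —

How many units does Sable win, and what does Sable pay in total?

Pooled unit-bids ranked (top 7): 998 (Pike-1), 989 (Pike-2), 973 (Vantage-1), 972 (Vantage-2), 970 (Vantage-3), 969 (Sable-1), 969 (Apex-1)
The (k+1)-th unit-bid is $965.
Sable wins 1 unit(s) at $965 each.

Sable: 1 unit, pays $965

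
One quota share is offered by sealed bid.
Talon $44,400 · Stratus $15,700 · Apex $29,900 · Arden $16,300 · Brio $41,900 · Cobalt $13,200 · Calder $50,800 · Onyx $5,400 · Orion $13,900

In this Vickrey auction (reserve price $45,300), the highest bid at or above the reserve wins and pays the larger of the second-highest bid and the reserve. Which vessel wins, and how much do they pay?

Vickrey auction (reserve price $45,300): the highest bid at or above the reserve wins and pays the larger of the second-highest bid and the reserve.
Sorting bids: 50,800 (Calder) > 44,400 (Talon) > 41,900 (Brio) > 29,900 (Apex) > 16,300 (Arden) > 15,700 (Stratus) > …
Highest eligible bid: Calder at $50,800.
max(second-highest $44,400, reserve $45,300) = $45,300.

Calder pays $45,300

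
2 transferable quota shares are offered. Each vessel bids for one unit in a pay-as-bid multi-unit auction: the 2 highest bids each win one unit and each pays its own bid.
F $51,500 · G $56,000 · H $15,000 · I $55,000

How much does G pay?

G pays $56,000

Sorting: 56,000 (G), 55,000 (I), 51,500 (F), 15,000 (H)
Winners (2 units): G, I.
G wins → own bid $56,000.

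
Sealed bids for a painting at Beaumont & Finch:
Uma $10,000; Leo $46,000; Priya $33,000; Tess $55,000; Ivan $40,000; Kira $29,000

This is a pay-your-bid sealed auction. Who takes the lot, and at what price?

Pay-your-bid sealed auction: the highest bidder wins and pays their own bid.
Bids in order: 55,000 (Tess) > 46,000 (Leo) > 40,000 (Ivan) > 33,000 (Priya) > 29,000 (Kira) > 10,000 (Uma)
Tess has the highest bid and pays exactly that: $55,000.

Tess pays $55,000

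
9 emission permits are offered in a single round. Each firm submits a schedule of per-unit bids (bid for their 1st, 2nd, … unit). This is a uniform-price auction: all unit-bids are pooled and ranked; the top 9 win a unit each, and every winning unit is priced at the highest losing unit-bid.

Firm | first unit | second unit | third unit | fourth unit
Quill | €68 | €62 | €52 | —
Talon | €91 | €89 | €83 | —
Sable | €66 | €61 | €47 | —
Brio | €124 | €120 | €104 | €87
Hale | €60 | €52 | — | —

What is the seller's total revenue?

Merging the schedules and taking the best 9: 124 (Brio-1), 120 (Brio-2), 104 (Brio-3), 91 (Talon-1), 89 (Talon-2), 87 (Brio-4), 83 (Talon-3), 68 (Quill-1), 66 (Sable-1)
First bid not allocated: €62.
Allocation: Brio 4, Quill 1, Sable 1, Talon 3. Every unit priced at €62.
Revenue = 9 × 62 = €558.

Total revenue: €558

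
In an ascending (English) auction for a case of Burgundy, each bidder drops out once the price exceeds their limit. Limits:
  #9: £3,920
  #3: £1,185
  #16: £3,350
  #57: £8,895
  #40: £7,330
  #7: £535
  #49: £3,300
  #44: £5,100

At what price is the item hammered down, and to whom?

Open ascending-bid auction: the price rises until one bidder remains; the winner pays the price at which the last rival dropped out.
Limits in order: 8,895 (#57) > 7,330 (#40) > 5,100 (#44) > 3,920 (#9) > 3,350 (#16) > 3,300 (#49) > …
#40 is the last rival to drop out, at £7,330; #57 remains and wins at that price.

#57 wins at £7,330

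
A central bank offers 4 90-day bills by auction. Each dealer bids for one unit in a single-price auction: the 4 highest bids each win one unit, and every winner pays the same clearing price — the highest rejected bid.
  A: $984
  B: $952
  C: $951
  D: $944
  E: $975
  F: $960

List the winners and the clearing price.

A, E, F, B; each pays $951

Sorting: 984 (A), 975 (E), 960 (F), 952 (B), 951 (C), 944 (D)
The 4 highest are A, E, F, B.
Clearing price = highest rejected bid = $951.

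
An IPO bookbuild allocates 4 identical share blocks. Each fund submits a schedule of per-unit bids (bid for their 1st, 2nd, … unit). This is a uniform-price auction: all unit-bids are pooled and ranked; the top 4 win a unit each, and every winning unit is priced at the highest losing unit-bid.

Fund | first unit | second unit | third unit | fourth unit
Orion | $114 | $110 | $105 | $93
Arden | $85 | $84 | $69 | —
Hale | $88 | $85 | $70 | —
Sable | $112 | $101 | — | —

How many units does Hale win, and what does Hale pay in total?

Pooled unit-bids ranked (top 4): 114 (Orion-1), 112 (Sable-1), 110 (Orion-2), 105 (Orion-3)
The (k+1)-th unit-bid is $101.
Hale wins 0 unit(s) at $101 each.

Hale: 0 units, pays $0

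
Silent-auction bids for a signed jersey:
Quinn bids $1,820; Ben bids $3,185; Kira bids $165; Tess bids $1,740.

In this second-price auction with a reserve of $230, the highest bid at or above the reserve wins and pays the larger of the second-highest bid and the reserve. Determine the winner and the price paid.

Ben pays $1,820

Rule: the highest bid at or above the reserve wins and pays the larger of the second-highest bid and the reserve.
Bids ranked: 3,185 (Ben) > 1,820 (Quinn) > 1,740 (Tess) > 165 (Kira)
Highest eligible bid: Ben at $3,185.
max(second-highest $1,820, reserve $230) = $1,820; the reserve does not bind.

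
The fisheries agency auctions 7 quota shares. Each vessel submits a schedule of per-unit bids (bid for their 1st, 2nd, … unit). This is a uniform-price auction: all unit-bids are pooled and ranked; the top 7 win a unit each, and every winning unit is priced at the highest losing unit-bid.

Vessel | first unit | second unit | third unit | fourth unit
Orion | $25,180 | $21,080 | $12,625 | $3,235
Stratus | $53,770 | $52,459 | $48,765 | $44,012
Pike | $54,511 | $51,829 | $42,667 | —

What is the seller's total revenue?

Merging the schedules and taking the best 7: 54,511 (Pike-1), 53,770 (Stratus-1), 52,459 (Stratus-2), 51,829 (Pike-2), 48,765 (Stratus-3), 44,012 (Stratus-4), 42,667 (Pike-3)
Highest rejected unit-bid = $25,180.
Allocation: Pike 3, Stratus 4. Every unit priced at $25,180.
Revenue = 7 × 25,180 = $176,260.

Total revenue: $176,260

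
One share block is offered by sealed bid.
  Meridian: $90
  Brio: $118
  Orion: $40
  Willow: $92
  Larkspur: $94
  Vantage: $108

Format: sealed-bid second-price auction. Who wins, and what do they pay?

Bids ranked: 118 (Brio) > 108 (Vantage) > 94 (Larkspur) > 92 (Willow) > 90 (Meridian) > 40 (Orion)
Brio is highest; pays the second-highest bid, $108.

Brio pays $108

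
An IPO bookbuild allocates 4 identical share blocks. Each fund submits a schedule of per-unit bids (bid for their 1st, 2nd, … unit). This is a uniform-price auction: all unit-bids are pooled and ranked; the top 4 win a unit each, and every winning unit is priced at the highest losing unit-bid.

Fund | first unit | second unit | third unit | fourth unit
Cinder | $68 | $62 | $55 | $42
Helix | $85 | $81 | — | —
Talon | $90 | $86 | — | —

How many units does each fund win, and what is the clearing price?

Pooled unit-bids ranked (top 4): 90 (Talon-1), 86 (Talon-2), 85 (Helix-1), 81 (Helix-2)
First bid not allocated: $68.
Allocation: Helix 2, Talon 2.

Helix 2, Talon 2; clearing price $68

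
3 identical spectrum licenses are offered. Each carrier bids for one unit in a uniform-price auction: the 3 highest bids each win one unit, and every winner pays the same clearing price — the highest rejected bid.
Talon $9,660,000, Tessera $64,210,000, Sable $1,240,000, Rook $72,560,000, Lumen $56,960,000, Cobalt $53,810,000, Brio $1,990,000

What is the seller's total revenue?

Sorting: 72,560,000 (Rook), 64,210,000 (Tessera), 56,960,000 (Lumen), 53,810,000 (Cobalt), 9,660,000 (Talon), …
Top 3: Rook, Tessera, Lumen.
First losing bid is Cobalt's $53,810,000, which sets the uniform price.
Total revenue = 3 × $53,810,000 = $161,430,000.

Total revenue: $161,430,000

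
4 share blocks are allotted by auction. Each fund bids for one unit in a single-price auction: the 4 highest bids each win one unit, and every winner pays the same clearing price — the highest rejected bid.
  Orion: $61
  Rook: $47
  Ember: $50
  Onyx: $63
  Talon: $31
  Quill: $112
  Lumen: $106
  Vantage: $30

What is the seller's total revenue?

Bids ranked high→low: 112 (Quill), 106 (Lumen), 63 (Onyx), 61 (Orion), 50 (Ember), 47 (Rook), …
Top 4: Quill, Lumen, Onyx, Orion.
Clearing price = highest rejected bid = $50.
Total revenue = 4 × $50 = $200.

Total revenue: $200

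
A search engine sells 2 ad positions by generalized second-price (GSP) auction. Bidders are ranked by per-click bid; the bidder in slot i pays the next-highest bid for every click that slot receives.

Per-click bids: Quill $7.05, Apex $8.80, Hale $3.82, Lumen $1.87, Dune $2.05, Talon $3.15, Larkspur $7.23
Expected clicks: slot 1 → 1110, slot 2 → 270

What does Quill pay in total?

Ranked by bid: $8.80 (Apex) > $7.23 (Larkspur) > $7.05 (Quill) > …
Quill ranks below slot 2 → no slot, pays nothing.

Quill pays $0.00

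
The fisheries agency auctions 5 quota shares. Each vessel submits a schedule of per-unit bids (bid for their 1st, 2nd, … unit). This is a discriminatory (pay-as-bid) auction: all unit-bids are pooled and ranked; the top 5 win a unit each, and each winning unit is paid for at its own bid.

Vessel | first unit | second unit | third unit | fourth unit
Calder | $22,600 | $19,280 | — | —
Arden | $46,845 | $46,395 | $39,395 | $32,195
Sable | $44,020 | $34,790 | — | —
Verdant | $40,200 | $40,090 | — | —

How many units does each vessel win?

Arden 2, Sable 1, Verdant 2

All unit-bids, highest first — top 5: 46,845 (Arden-1), 46,395 (Arden-2), 44,020 (Sable-1), 40,200 (Verdant-1), 40,090 (Verdant-2)
Next rejected bid: $39,395 (not a price — pay-as-bid).
Allocation: Arden 2, Sable 1, Verdant 2.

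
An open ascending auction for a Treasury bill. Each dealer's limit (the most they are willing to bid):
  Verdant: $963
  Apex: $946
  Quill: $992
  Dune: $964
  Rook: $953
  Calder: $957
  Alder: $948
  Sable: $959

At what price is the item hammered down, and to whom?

Quill wins at $964

Sorting limits: 992 (Quill) > 964 (Dune) > 963 (Verdant) > 959 (Sable) > 957 (Calder) > 953 (Rook) > …
Bidding ends when Dune exits at $964; Quill takes it.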